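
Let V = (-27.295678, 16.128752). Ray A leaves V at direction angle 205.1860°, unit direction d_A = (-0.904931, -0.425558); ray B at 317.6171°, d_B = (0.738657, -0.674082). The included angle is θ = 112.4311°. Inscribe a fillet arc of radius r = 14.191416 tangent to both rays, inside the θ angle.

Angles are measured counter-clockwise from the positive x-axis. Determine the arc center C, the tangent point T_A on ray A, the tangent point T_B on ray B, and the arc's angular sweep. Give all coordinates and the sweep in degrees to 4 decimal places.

center=(-29.8485,-0.7541) T_A=(-35.8878,12.0882) T_B=(-20.2823,9.7285) sweep=67.5689

bisector direction at 261.4015° = (-0.149509,-0.988760)
center distance |VC| = r/sin(θ/2) = 14.191416/sin(56.2156°) = 17.074734
C = V + |VC|·bis = (-29.8485,-0.7541)
T_A = V + ((C−V)·d_A)·d_A = V + 9.4947·d_A = (-35.8878,12.0882)
T_B = V + ((C−V)·d_B)·d_B = V + 9.4947·d_B = (-20.2823,9.7285)
sweep = 180° − θ = 67.5689°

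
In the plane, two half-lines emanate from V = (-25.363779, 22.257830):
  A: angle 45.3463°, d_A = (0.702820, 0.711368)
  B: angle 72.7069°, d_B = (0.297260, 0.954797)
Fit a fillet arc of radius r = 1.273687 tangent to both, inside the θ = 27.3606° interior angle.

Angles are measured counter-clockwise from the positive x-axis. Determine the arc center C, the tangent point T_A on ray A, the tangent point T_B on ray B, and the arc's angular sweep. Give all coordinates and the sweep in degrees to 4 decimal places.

center=(-22.5922,26.8754) T_A=(-21.6861,25.9802) T_B=(-23.8083,27.2540) sweep=152.6394

bisector direction at 59.0266° = (0.514640,0.857406)
center distance |VC| = r/sin(θ/2) = 1.273687/sin(13.6803°) = 5.385476
C = V + |VC|·bis = (-22.5922,26.8754)
T_A = V + ((C−V)·d_A)·d_A = V + 5.2327·d_A = (-21.6861,25.9802)
T_B = V + ((C−V)·d_B)·d_B = V + 5.2327·d_B = (-23.8083,27.2540)
sweep = 180° − θ = 152.6394°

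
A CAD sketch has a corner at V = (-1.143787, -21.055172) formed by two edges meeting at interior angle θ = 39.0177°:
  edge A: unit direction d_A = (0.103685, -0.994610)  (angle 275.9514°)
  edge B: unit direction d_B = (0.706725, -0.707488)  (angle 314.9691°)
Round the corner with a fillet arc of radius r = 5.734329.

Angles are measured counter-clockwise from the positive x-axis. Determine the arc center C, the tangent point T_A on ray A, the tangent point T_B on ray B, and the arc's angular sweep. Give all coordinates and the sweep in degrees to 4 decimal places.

center=(6.2378,-36.5587) T_A=(0.5344,-37.1532) T_B=(10.2948,-32.5061) sweep=140.9823

bisector direction at 295.4602° = (0.429885,-0.902884)
center distance |VC| = r/sin(θ/2) = 5.734329/sin(19.5088°) = 17.171094
C = V + |VC|·bis = (6.2378,-36.5587)
T_A = V + ((C−V)·d_A)·d_A = V + 16.1853·d_A = (0.5344,-37.1532)
T_B = V + ((C−V)·d_B)·d_B = V + 16.1853·d_B = (10.2948,-32.5061)
sweep = 180° − θ = 140.9823°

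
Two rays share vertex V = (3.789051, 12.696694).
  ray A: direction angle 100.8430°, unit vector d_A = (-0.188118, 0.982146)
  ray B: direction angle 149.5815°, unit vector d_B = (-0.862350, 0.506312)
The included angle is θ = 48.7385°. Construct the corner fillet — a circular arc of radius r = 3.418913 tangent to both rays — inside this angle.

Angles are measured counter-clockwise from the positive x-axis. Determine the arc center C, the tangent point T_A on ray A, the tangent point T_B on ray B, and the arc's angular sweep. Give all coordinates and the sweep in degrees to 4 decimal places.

bisector direction at 125.2123° = (-0.576607,0.817022)
center distance |VC| = r/sin(θ/2) = 3.418913/sin(24.3693°) = 8.285952
C = V + |VC|·bis = (-0.9887,19.4665)
T_A = V + ((C−V)·d_A)·d_A = V + 7.5477·d_A = (2.3692,20.1097)
T_B = V + ((C−V)·d_B)·d_B = V + 7.5477·d_B = (-2.7197,16.5182)
sweep = 180° − θ = 131.2615°

center=(-0.9887,19.4665) T_A=(2.3692,20.1097) T_B=(-2.7197,16.5182) sweep=131.2615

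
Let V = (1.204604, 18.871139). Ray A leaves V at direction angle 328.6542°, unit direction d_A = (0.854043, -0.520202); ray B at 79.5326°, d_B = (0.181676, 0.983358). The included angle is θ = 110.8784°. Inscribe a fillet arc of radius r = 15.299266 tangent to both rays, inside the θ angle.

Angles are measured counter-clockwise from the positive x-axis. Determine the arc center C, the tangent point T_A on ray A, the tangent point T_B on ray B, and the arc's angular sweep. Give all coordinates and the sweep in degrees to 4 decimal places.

center=(18.1639,26.4551) T_A=(10.2052,13.3888) T_B=(3.1193,29.2346) sweep=69.1216

bisector direction at 24.0934° = (0.912881,0.408225)
center distance |VC| = r/sin(θ/2) = 15.299266/sin(55.4392°) = 18.577787
C = V + |VC|·bis = (18.1639,26.4551)
T_A = V + ((C−V)·d_A)·d_A = V + 10.5388·d_A = (10.2052,13.3888)
T_B = V + ((C−V)·d_B)·d_B = V + 10.5388·d_B = (3.1193,29.2346)
sweep = 180° − θ = 69.1216°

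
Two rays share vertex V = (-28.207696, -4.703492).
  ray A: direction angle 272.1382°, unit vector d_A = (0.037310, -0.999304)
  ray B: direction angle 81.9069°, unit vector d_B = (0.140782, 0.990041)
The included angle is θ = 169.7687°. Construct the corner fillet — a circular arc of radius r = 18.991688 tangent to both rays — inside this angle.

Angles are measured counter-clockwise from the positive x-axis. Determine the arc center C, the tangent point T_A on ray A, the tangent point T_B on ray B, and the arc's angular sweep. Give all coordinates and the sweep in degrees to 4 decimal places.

center=(-9.1658,-5.6939) T_A=(-28.1443,-6.4025) T_B=(-27.9683,-3.0202) sweep=10.2313

bisector direction at 357.0225° = (0.998650,-0.051943)
center distance |VC| = r/sin(θ/2) = 18.991688/sin(84.8843°) = 19.067639
C = V + |VC|·bis = (-9.1658,-5.6939)
T_A = V + ((C−V)·d_A)·d_A = V + 1.7002·d_A = (-28.1443,-6.4025)
T_B = V + ((C−V)·d_B)·d_B = V + 1.7002·d_B = (-27.9683,-3.0202)
sweep = 180° − θ = 10.2313°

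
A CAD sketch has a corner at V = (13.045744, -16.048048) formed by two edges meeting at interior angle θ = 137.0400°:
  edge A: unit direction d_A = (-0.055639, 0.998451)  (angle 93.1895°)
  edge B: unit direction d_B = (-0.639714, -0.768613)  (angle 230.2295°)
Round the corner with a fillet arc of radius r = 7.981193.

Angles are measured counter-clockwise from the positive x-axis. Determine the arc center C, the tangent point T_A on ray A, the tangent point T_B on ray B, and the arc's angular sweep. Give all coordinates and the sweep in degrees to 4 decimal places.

bisector direction at 161.7095° = (-0.949478,0.313835)
center distance |VC| = r/sin(θ/2) = 7.981193/sin(68.5200°) = 8.576898
C = V + |VC|·bis = (4.9022,-13.3563)
T_A = V + ((C−V)·d_A)·d_A = V + 3.1407·d_A = (12.8710,-12.9123)
T_B = V + ((C−V)·d_B)·d_B = V + 3.1407·d_B = (11.0366,-18.4620)
sweep = 180° − θ = 42.9600°

center=(4.9022,-13.3563) T_A=(12.8710,-12.9123) T_B=(11.0366,-18.4620) sweep=42.9600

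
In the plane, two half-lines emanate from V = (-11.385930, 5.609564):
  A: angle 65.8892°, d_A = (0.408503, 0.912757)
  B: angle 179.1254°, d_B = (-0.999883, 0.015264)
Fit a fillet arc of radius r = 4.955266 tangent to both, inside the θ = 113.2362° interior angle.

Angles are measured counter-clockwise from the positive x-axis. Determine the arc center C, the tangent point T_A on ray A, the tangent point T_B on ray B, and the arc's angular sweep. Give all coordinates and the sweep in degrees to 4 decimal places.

center=(-14.5751,10.6141) T_A=(-10.0521,8.5899) T_B=(-14.6507,5.6594) sweep=66.7638

bisector direction at 122.5073° = (-0.537407,0.843323)
center distance |VC| = r/sin(θ/2) = 4.955266/sin(56.6181°) = 5.934296
C = V + |VC|·bis = (-14.5751,10.6141)
T_A = V + ((C−V)·d_A)·d_A = V + 3.2652·d_A = (-10.0521,8.5899)
T_B = V + ((C−V)·d_B)·d_B = V + 3.2652·d_B = (-14.6507,5.6594)
sweep = 180° − θ = 66.7638°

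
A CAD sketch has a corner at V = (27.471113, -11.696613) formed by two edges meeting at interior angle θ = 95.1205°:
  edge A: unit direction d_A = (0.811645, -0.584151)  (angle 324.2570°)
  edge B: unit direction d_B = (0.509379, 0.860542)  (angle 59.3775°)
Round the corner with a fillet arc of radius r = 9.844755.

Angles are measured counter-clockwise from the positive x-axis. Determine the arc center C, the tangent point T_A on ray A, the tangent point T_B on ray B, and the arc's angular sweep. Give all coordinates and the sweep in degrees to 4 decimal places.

bisector direction at 11.8173° = (0.978806,0.204791)
center distance |VC| = r/sin(θ/2) = 9.844755/sin(47.5603°) = 13.340005
C = V + |VC|·bis = (40.5284,-8.9647)
T_A = V + ((C−V)·d_A)·d_A = V + 9.0020·d_A = (34.7776,-16.9552)
T_B = V + ((C−V)·d_B)·d_B = V + 9.0020·d_B = (32.0566,-3.9500)
sweep = 180° − θ = 84.8795°

center=(40.5284,-8.9647) T_A=(34.7776,-16.9552) T_B=(32.0566,-3.9500) sweep=84.8795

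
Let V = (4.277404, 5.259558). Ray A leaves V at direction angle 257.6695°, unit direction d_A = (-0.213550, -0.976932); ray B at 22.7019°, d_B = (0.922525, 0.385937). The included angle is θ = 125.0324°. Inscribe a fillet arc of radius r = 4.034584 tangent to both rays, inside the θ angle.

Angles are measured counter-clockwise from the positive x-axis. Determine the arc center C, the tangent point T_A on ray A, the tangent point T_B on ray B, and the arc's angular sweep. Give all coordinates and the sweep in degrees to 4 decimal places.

bisector direction at 320.1857° = (0.768124,-0.640301)
center distance |VC| = r/sin(θ/2) = 4.034584/sin(62.5162°) = 4.547848
C = V + |VC|·bis = (7.7707,2.3476)
T_A = V + ((C−V)·d_A)·d_A = V + 2.0988·d_A = (3.8292,3.2092)
T_B = V + ((C−V)·d_B)·d_B = V + 2.0988·d_B = (6.2136,6.0696)
sweep = 180° − θ = 54.9676°

center=(7.7707,2.3476) T_A=(3.8292,3.2092) T_B=(6.2136,6.0696) sweep=54.9676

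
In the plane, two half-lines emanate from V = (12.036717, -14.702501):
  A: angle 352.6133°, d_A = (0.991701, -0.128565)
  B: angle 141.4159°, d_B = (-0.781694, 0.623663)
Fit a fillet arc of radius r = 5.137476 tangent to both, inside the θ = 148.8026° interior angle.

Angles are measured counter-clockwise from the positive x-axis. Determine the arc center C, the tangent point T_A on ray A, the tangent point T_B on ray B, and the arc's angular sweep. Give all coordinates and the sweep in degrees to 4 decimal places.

bisector direction at 67.0146° = (0.390497,0.920604)
center distance |VC| = r/sin(θ/2) = 5.137476/sin(74.4013°) = 5.333932
C = V + |VC|·bis = (14.1196,-9.7921)
T_A = V + ((C−V)·d_A)·d_A = V + 1.4343·d_A = (13.4591,-14.8869)
T_B = V + ((C−V)·d_B)·d_B = V + 1.4343·d_B = (10.9155,-13.8080)
sweep = 180° − θ = 31.1974°

center=(14.1196,-9.7921) T_A=(13.4591,-14.8869) T_B=(10.9155,-13.8080) sweep=31.1974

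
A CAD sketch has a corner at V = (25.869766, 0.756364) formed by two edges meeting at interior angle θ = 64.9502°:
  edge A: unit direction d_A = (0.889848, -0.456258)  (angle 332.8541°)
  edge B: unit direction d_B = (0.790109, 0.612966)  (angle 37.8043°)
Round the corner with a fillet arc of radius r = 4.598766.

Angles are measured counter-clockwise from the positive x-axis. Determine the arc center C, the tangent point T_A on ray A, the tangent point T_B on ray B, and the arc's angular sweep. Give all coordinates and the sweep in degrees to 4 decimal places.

bisector direction at 5.3292° = (0.995677,0.092878)
center distance |VC| = r/sin(θ/2) = 4.598766/sin(32.4751°) = 8.564878
C = V + |VC|·bis = (34.3976,1.5519)
T_A = V + ((C−V)·d_A)·d_A = V + 7.2255·d_A = (32.2994,-2.5403)
T_B = V + ((C−V)·d_B)·d_B = V + 7.2255·d_B = (31.5787,5.1854)
sweep = 180° − θ = 115.0498°

center=(34.3976,1.5519) T_A=(32.2994,-2.5403) T_B=(31.5787,5.1854) sweep=115.0498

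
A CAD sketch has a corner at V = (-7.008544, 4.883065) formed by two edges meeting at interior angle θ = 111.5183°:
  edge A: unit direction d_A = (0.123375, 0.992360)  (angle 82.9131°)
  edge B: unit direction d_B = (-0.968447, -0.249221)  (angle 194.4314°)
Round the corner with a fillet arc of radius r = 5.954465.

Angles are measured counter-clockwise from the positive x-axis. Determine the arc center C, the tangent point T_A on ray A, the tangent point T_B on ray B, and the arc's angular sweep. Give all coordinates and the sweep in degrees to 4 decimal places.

bisector direction at 138.6722° = (-0.750944,0.660365)
center distance |VC| = r/sin(θ/2) = 5.954465/sin(55.7591°) = 7.202869
C = V + |VC|·bis = (-12.4175,9.6396)
T_A = V + ((C−V)·d_A)·d_A = V + 4.0529·d_A = (-6.5085,8.9050)
T_B = V + ((C−V)·d_B)·d_B = V + 4.0529·d_B = (-10.9335,3.8730)
sweep = 180° − θ = 68.4817°

center=(-12.4175,9.6396) T_A=(-6.5085,8.9050) T_B=(-10.9335,3.8730) sweep=68.4817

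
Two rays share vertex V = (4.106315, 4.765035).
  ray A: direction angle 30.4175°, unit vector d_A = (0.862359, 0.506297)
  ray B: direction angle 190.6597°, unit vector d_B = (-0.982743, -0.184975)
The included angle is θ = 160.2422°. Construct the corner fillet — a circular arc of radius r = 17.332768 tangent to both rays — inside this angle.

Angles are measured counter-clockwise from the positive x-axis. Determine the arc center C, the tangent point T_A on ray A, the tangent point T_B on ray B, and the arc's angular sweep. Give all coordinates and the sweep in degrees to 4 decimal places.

bisector direction at 110.5386° = (-0.350838,0.936436)
center distance |VC| = r/sin(θ/2) = 17.332768/sin(80.1211°) = 17.593636
C = V + |VC|·bis = (-2.0662,21.2404)
T_A = V + ((C−V)·d_A)·d_A = V + 3.0185·d_A = (6.7093,6.2933)
T_B = V + ((C−V)·d_B)·d_B = V + 3.0185·d_B = (1.1399,4.2067)
sweep = 180° − θ = 19.7578°

center=(-2.0662,21.2404) T_A=(6.7093,6.2933) T_B=(1.1399,4.2067) sweep=19.7578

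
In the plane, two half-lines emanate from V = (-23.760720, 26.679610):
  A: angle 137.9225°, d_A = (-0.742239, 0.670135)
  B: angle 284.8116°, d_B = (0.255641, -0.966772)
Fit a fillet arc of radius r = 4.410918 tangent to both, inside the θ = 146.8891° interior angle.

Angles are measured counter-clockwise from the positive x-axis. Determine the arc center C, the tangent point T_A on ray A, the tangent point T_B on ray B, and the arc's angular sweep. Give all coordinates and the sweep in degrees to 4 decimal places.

bisector direction at 211.3671° = (-0.853850,-0.520519)
center distance |VC| = r/sin(θ/2) = 4.410918/sin(73.4446°) = 4.601683
C = V + |VC|·bis = (-27.6899,24.2843)
T_A = V + ((C−V)·d_A)·d_A = V + 1.3112·d_A = (-24.7340,27.5583)
T_B = V + ((C−V)·d_B)·d_B = V + 1.3112·d_B = (-23.4255,25.4120)
sweep = 180° − θ = 33.1109°

center=(-27.6899,24.2843) T_A=(-24.7340,27.5583) T_B=(-23.4255,25.4120) sweep=33.1109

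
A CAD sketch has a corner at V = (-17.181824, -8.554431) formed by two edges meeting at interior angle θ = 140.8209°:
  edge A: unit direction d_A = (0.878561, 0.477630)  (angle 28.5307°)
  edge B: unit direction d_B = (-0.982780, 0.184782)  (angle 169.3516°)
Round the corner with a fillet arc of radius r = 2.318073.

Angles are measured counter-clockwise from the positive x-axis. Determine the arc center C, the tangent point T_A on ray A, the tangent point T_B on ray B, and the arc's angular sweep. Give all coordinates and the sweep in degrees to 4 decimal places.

bisector direction at 98.9411° = (-0.155420,0.987848)
center distance |VC| = r/sin(θ/2) = 2.318073/sin(70.4104°) = 2.460490
C = V + |VC|·bis = (-17.5642,-6.1238)
T_A = V + ((C−V)·d_A)·d_A = V + 0.8250·d_A = (-16.4571,-8.1604)
T_B = V + ((C−V)·d_B)·d_B = V + 0.8250·d_B = (-17.9926,-8.4020)
sweep = 180° − θ = 39.1791°

center=(-17.5642,-6.1238) T_A=(-16.4571,-8.1604) T_B=(-17.9926,-8.4020) sweep=39.1791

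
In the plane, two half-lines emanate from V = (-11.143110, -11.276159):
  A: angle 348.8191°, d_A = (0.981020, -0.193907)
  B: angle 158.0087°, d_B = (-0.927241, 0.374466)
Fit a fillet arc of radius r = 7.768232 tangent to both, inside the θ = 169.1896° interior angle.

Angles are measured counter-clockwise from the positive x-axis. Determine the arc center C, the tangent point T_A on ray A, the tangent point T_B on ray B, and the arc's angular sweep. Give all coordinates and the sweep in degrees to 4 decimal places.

center=(-8.9157,-3.7979) T_A=(-10.4220,-11.4187) T_B=(-11.8247,-11.0009) sweep=10.8104

bisector direction at 73.4139° = (0.285456,0.958392)
center distance |VC| = r/sin(θ/2) = 7.768232/sin(84.5948°) = 7.802928
C = V + |VC|·bis = (-8.9157,-3.7979)
T_A = V + ((C−V)·d_A)·d_A = V + 0.7350·d_A = (-10.4220,-11.4187)
T_B = V + ((C−V)·d_B)·d_B = V + 0.7350·d_B = (-11.8247,-11.0009)
sweep = 180° − θ = 10.8104°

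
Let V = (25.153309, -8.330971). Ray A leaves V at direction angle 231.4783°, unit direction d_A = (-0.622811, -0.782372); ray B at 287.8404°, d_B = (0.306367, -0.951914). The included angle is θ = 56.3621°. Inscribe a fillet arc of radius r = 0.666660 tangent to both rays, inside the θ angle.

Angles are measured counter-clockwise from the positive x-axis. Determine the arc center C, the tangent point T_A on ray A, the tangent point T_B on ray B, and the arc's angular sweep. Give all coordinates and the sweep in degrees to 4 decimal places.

bisector direction at 259.6594° = (-0.179500,-0.983758)
center distance |VC| = r/sin(θ/2) = 0.666660/sin(28.1810°) = 1.411640
C = V + |VC|·bis = (24.8999,-9.7197)
T_A = V + ((C−V)·d_A)·d_A = V + 1.2443·d_A = (24.3783,-9.3045)
T_B = V + ((C−V)·d_B)·d_B = V + 1.2443·d_B = (25.5345,-9.5154)
sweep = 180° − θ = 123.6379°

center=(24.8999,-9.7197) T_A=(24.3783,-9.3045) T_B=(25.5345,-9.5154) sweep=123.6379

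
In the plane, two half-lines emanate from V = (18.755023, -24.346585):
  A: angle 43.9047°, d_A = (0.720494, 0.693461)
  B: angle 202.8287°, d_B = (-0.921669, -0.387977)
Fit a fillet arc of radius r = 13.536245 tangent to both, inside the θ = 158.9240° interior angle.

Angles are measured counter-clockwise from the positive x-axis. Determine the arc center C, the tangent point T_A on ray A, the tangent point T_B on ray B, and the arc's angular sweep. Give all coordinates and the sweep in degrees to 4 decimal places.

center=(11.1824,-12.8476) T_A=(20.5693,-22.6004) T_B=(16.4342,-25.3235) sweep=21.0760

bisector direction at 123.3667° = (-0.549995,0.835168)
center distance |VC| = r/sin(θ/2) = 13.536245/sin(79.4620°) = 13.768466
C = V + |VC|·bis = (11.1824,-12.8476)
T_A = V + ((C−V)·d_A)·d_A = V + 2.5181·d_A = (20.5693,-22.6004)
T_B = V + ((C−V)·d_B)·d_B = V + 2.5181·d_B = (16.4342,-25.3235)
sweep = 180° − θ = 21.0760°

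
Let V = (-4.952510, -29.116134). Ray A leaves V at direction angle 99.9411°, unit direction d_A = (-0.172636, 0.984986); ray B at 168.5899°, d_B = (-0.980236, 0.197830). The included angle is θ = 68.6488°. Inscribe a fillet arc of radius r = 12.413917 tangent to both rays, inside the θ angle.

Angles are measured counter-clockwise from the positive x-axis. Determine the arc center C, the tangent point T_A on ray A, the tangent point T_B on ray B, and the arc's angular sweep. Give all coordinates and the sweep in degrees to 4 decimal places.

bisector direction at 134.2655° = (-0.697984,0.716113)
center distance |VC| = r/sin(θ/2) = 12.413917/sin(34.3244°) = 22.015261
C = V + |VC|·bis = (-20.3188,-13.3507)
T_A = V + ((C−V)·d_A)·d_A = V + 18.1815·d_A = (-8.0913,-11.2076)
T_B = V + ((C−V)·d_B)·d_B = V + 18.1815·d_B = (-22.7747,-25.5193)
sweep = 180° − θ = 111.3512°

center=(-20.3188,-13.3507) T_A=(-8.0913,-11.2076) T_B=(-22.7747,-25.5193) sweep=111.3512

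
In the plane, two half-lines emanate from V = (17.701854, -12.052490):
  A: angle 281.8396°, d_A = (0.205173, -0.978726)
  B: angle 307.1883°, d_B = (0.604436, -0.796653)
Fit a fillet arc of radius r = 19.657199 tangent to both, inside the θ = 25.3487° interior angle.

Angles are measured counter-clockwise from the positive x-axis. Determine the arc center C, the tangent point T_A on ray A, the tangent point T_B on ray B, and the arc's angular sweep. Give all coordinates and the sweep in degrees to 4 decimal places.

center=(54.8746,-93.5681) T_A=(35.6356,-97.6013) T_B=(70.5346,-81.6866) sweep=154.6513

bisector direction at 294.5140° = (0.414915,-0.909860)
center distance |VC| = r/sin(θ/2) = 19.657199/sin(12.6744°) = 89.591393
C = V + |VC|·bis = (54.8746,-93.5681)
T_A = V + ((C−V)·d_A)·d_A = V + 87.4083·d_A = (35.6356,-97.6013)
T_B = V + ((C−V)·d_B)·d_B = V + 87.4083·d_B = (70.5346,-81.6866)
sweep = 180° − θ = 154.6513°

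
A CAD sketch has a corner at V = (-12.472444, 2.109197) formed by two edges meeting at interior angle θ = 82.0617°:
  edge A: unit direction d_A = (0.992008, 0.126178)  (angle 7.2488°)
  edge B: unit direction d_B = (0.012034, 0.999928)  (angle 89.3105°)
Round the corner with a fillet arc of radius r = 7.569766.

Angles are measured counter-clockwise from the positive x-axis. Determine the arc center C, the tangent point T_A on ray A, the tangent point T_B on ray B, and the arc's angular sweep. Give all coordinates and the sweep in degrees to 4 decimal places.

bisector direction at 48.2797° = (0.665495,0.746402)
center distance |VC| = r/sin(θ/2) = 7.569766/sin(41.0309°) = 11.531099
C = V + |VC|·bis = (-4.7985,10.7160)
T_A = V + ((C−V)·d_A)·d_A = V + 8.6986·d_A = (-3.8434,3.2068)
T_B = V + ((C−V)·d_B)·d_B = V + 8.6986·d_B = (-12.3678,10.8071)
sweep = 180° − θ = 97.9383°

center=(-4.7985,10.7160) T_A=(-3.8434,3.2068) T_B=(-12.3678,10.8071) sweep=97.9383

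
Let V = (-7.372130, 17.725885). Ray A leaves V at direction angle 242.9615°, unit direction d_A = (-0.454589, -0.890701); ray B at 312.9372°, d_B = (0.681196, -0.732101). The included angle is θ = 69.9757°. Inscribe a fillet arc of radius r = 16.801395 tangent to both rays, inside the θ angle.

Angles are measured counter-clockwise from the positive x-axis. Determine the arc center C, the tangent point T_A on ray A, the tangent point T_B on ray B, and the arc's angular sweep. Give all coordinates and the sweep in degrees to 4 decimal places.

center=(-3.3198,-11.2938) T_A=(-18.2849,-3.6560) T_B=(8.9805,0.1513) sweep=110.0243

bisector direction at 277.9494° = (0.138298,-0.990391)
center distance |VC| = r/sin(θ/2) = 16.801395/sin(34.9879°) = 29.301213
C = V + |VC|·bis = (-3.3198,-11.2938)
T_A = V + ((C−V)·d_A)·d_A = V + 24.0057·d_A = (-18.2849,-3.6560)
T_B = V + ((C−V)·d_B)·d_B = V + 24.0057·d_B = (8.9805,0.1513)
sweep = 180° − θ = 110.0243°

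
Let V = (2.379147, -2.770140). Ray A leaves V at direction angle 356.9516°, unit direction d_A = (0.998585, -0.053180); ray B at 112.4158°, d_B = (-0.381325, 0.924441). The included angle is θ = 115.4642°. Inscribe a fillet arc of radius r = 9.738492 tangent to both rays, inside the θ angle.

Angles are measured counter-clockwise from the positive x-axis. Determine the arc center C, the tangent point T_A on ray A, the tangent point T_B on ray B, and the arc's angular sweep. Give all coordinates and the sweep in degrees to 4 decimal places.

bisector direction at 54.6837° = (0.578090,0.815973)
center distance |VC| = r/sin(θ/2) = 9.738492/sin(57.7321°) = 11.517195
C = V + |VC|·bis = (9.0371,6.6276)
T_A = V + ((C−V)·d_A)·d_A = V + 6.1488·d_A = (8.5192,-3.0971)
T_B = V + ((C−V)·d_B)·d_B = V + 6.1488·d_B = (0.0345,2.9140)
sweep = 180° − θ = 64.5358°

center=(9.0371,6.6276) T_A=(8.5192,-3.0971) T_B=(0.0345,2.9140) sweep=64.5358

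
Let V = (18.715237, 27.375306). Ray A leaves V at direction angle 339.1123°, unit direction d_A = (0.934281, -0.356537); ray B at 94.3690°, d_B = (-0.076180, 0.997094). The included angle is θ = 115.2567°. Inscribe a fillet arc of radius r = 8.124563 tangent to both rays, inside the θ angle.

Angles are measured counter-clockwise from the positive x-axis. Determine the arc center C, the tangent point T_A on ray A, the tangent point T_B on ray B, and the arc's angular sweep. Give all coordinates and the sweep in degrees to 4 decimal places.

center=(26.4238,33.1296) T_A=(23.5271,25.5390) T_B=(18.3229,32.5107) sweep=64.7433

bisector direction at 36.7407° = (0.801351,0.598194)
center distance |VC| = r/sin(θ/2) = 8.124563/sin(57.6283°) = 9.619501
C = V + |VC|·bis = (26.4238,33.1296)
T_A = V + ((C−V)·d_A)·d_A = V + 5.1504·d_A = (23.5271,25.5390)
T_B = V + ((C−V)·d_B)·d_B = V + 5.1504·d_B = (18.3229,32.5107)
sweep = 180° − θ = 64.7433°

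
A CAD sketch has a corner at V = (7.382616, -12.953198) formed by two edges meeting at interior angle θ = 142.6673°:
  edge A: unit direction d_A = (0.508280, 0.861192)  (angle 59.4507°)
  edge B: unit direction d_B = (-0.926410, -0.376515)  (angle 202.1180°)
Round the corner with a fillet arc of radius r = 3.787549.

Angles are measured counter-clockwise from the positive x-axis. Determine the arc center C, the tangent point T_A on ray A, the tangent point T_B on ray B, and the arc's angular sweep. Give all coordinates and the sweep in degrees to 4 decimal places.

bisector direction at 130.7844° = (-0.653214,0.757174)
center distance |VC| = r/sin(θ/2) = 3.787549/sin(71.3337°) = 3.997842
C = V + |VC|·bis = (4.7712,-9.9261)
T_A = V + ((C−V)·d_A)·d_A = V + 1.2795·d_A = (8.0330,-11.8513)
T_B = V + ((C−V)·d_B)·d_B = V + 1.2795·d_B = (6.1972,-13.4350)
sweep = 180° − θ = 37.3327°

center=(4.7712,-9.9261) T_A=(8.0330,-11.8513) T_B=(6.1972,-13.4350) sweep=37.3327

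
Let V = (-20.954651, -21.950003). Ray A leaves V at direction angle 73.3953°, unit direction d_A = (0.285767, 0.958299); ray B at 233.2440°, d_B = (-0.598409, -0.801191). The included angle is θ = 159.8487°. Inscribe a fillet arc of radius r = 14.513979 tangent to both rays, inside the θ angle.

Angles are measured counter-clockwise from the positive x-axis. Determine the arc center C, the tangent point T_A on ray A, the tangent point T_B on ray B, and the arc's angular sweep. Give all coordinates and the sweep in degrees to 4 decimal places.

bisector direction at 153.3197° = (-0.893525,0.449013)
center distance |VC| = r/sin(θ/2) = 14.513979/sin(79.9244°) = 14.741325
C = V + |VC|·bis = (-34.1264,-15.3310)
T_A = V + ((C−V)·d_A)·d_A = V + 2.5790·d_A = (-20.2177,-19.4786)
T_B = V + ((C−V)·d_B)·d_B = V + 2.5790·d_B = (-22.4979,-24.0163)
sweep = 180° − θ = 20.1513°

center=(-34.1264,-15.3310) T_A=(-20.2177,-19.4786) T_B=(-22.4979,-24.0163) sweep=20.1513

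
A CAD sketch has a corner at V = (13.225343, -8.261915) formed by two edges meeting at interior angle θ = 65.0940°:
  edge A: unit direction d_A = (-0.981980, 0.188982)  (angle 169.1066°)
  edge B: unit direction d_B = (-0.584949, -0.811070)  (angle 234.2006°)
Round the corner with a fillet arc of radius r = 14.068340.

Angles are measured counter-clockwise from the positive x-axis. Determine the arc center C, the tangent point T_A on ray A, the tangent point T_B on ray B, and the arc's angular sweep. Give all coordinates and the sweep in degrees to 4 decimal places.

center=(-11.0791,-17.9110) T_A=(-8.4204,-4.0962) T_B=(0.3313,-26.1403) sweep=114.9060

bisector direction at 201.6536° = (-0.929432,-0.368994)
center distance |VC| = r/sin(θ/2) = 14.068340/sin(32.5470°) = 26.149755
C = V + |VC|·bis = (-11.0791,-17.9110)
T_A = V + ((C−V)·d_A)·d_A = V + 22.0429·d_A = (-8.4204,-4.0962)
T_B = V + ((C−V)·d_B)·d_B = V + 22.0429·d_B = (0.3313,-26.1403)
sweep = 180° − θ = 114.9060°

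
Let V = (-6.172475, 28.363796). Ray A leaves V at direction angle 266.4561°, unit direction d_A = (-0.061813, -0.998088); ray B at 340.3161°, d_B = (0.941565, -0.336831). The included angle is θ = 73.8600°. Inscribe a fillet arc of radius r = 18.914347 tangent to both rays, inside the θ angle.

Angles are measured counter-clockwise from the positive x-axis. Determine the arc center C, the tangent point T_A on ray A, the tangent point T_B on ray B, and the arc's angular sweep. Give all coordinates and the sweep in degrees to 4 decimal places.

bisector direction at 303.3861° = (0.550278,-0.834981)
center distance |VC| = r/sin(θ/2) = 18.914347/sin(36.9300°) = 31.479900
C = V + |VC|·bis = (11.1502,2.0787)
T_A = V + ((C−V)·d_A)·d_A = V + 25.1641·d_A = (-7.7280,3.2478)
T_B = V + ((C−V)·d_B)·d_B = V + 25.1641·d_B = (17.5212,19.8878)
sweep = 180° − θ = 106.1400°

center=(11.1502,2.0787) T_A=(-7.7280,3.2478) T_B=(17.5212,19.8878) sweep=106.1400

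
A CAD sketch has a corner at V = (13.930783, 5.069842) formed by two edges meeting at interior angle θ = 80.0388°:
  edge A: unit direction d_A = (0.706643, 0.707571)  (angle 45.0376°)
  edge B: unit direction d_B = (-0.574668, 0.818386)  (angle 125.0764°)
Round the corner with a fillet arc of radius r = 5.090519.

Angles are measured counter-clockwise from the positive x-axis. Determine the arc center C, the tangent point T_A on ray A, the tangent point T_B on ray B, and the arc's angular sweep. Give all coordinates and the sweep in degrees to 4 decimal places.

bisector direction at 85.0570° = (0.086165,0.996281)
center distance |VC| = r/sin(θ/2) = 5.090519/sin(40.0194°) = 7.916248
C = V + |VC|·bis = (14.6129,12.9566)
T_A = V + ((C−V)·d_A)·d_A = V + 6.0625·d_A = (18.2148,9.3595)
T_B = V + ((C−V)·d_B)·d_B = V + 6.0625·d_B = (10.4469,10.0313)
sweep = 180° − θ = 99.9612°

center=(14.6129,12.9566) T_A=(18.2148,9.3595) T_B=(10.4469,10.0313) sweep=99.9612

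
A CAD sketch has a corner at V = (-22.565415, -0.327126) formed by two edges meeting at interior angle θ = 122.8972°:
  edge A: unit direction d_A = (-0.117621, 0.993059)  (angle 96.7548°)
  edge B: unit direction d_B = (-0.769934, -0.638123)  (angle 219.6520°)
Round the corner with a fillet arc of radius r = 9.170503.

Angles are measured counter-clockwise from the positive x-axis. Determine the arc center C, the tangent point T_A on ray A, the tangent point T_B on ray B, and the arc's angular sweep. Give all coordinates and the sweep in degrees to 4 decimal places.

bisector direction at 158.2034° = (-0.928508,0.371313)
center distance |VC| = r/sin(θ/2) = 9.170503/sin(61.4486°) = 10.440142
C = V + |VC|·bis = (-32.2592,3.5494)
T_A = V + ((C−V)·d_A)·d_A = V + 4.9898·d_A = (-23.1523,4.6281)
T_B = V + ((C−V)·d_B)·d_B = V + 4.9898·d_B = (-26.4073,-3.5113)
sweep = 180° − θ = 57.1028°

center=(-32.2592,3.5494) T_A=(-23.1523,4.6281) T_B=(-26.4073,-3.5113) sweep=57.1028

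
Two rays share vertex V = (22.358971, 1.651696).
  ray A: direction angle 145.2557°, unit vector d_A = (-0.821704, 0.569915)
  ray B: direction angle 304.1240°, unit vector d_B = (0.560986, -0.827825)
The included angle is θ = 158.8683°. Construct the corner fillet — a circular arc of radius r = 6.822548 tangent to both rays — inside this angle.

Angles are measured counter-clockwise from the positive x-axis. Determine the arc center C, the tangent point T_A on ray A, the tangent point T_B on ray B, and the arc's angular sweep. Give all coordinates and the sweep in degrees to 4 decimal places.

bisector direction at 224.6898° = (-0.710924,-0.703269)
center distance |VC| = r/sin(θ/2) = 6.822548/sin(79.4342°) = 6.940221
C = V + |VC|·bis = (17.4250,-3.2291)
T_A = V + ((C−V)·d_A)·d_A = V + 1.2726·d_A = (21.3133,2.3770)
T_B = V + ((C−V)·d_B)·d_B = V + 1.2726·d_B = (23.0729,0.5982)
sweep = 180° − θ = 21.1317°

center=(17.4250,-3.2291) T_A=(21.3133,2.3770) T_B=(23.0729,0.5982) sweep=21.1317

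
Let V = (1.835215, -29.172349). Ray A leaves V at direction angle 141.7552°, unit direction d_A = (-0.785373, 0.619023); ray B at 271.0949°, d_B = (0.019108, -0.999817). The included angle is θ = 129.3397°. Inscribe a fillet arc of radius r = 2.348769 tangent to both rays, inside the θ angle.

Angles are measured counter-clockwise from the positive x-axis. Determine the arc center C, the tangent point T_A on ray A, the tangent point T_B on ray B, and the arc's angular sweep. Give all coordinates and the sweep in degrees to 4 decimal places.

bisector direction at 206.4250° = (-0.895517,-0.445027)
center distance |VC| = r/sin(θ/2) = 2.348769/sin(64.6698°) = 2.598605
C = V + |VC|·bis = (-0.4919,-30.3288)
T_A = V + ((C−V)·d_A)·d_A = V + 1.1118·d_A = (0.9621,-28.4841)
T_B = V + ((C−V)·d_B)·d_B = V + 1.1118·d_B = (1.8565,-30.2839)
sweep = 180° − θ = 50.6603°

center=(-0.4919,-30.3288) T_A=(0.9621,-28.4841) T_B=(1.8565,-30.2839) sweep=50.6603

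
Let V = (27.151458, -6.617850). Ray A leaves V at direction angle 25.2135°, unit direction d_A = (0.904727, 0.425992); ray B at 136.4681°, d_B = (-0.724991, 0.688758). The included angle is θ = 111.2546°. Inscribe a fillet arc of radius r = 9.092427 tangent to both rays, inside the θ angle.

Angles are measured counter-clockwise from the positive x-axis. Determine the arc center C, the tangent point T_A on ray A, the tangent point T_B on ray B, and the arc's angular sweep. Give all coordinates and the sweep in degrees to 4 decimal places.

bisector direction at 80.8408° = (0.159178,0.987250)
center distance |VC| = r/sin(θ/2) = 9.092427/sin(55.6273°) = 11.016015
C = V + |VC|·bis = (28.9050,4.2577)
T_A = V + ((C−V)·d_A)·d_A = V + 6.2194·d_A = (32.7783,-3.9685)
T_B = V + ((C−V)·d_B)·d_B = V + 6.2194·d_B = (22.6425,-2.3342)
sweep = 180° − θ = 68.7454°

center=(28.9050,4.2577) T_A=(32.7783,-3.9685) T_B=(22.6425,-2.3342) sweep=68.7454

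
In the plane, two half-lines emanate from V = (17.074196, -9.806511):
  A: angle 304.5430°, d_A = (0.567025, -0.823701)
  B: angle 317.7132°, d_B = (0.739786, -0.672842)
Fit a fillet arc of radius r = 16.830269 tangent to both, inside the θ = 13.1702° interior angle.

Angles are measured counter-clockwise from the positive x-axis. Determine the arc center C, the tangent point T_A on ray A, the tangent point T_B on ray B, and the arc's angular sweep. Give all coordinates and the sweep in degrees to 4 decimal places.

bisector direction at 311.1281° = (0.657745,-0.753241)
center distance |VC| = r/sin(θ/2) = 16.830269/sin(6.5851°) = 146.760052
C = V + |VC|·bis = (113.6048,-120.3522)
T_A = V + ((C−V)·d_A)·d_A = V + 145.7918·d_A = (99.7417,-129.8954)
T_B = V + ((C−V)·d_B)·d_B = V + 145.7918·d_B = (124.9290,-107.9014)
sweep = 180° − θ = 166.8298°

center=(113.6048,-120.3522) T_A=(99.7417,-129.8954) T_B=(124.9290,-107.9014) sweep=166.8298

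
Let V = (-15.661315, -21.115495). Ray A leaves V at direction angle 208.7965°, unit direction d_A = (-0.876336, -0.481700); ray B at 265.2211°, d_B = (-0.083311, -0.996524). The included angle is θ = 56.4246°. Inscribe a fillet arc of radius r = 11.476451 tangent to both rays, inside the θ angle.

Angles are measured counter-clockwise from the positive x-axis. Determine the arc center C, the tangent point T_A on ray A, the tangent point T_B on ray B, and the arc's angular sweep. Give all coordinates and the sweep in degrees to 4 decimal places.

bisector direction at 237.0088° = (-0.544510,-0.838754)
center distance |VC| = r/sin(θ/2) = 11.476451/sin(28.2123°) = 24.276457
C = V + |VC|·bis = (-28.8801,-41.4775)
T_A = V + ((C−V)·d_A)·d_A = V + 21.3925·d_A = (-34.4083,-31.4202)
T_B = V + ((C−V)·d_B)·d_B = V + 21.3925·d_B = (-17.4435,-42.4336)
sweep = 180° − θ = 123.5754°

center=(-28.8801,-41.4775) T_A=(-34.4083,-31.4202) T_B=(-17.4435,-42.4336) sweep=123.5754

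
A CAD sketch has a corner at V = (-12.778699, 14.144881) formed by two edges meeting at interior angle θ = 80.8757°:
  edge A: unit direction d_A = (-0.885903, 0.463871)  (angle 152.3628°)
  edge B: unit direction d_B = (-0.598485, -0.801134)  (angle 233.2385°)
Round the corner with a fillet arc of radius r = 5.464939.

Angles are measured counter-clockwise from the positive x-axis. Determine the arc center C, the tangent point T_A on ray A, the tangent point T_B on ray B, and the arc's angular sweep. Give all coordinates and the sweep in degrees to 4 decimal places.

center=(-20.9947,12.2781) T_A=(-18.4597,17.1195) T_B=(-16.6166,9.0075) sweep=99.1243

bisector direction at 192.8006° = (-0.975147,-0.221560)
center distance |VC| = r/sin(θ/2) = 5.464939/sin(40.4378°) = 8.425450
C = V + |VC|·bis = (-20.9947,12.2781)
T_A = V + ((C−V)·d_A)·d_A = V + 6.4127·d_A = (-18.4597,17.1195)
T_B = V + ((C−V)·d_B)·d_B = V + 6.4127·d_B = (-16.6166,9.0075)
sweep = 180° − θ = 99.1243°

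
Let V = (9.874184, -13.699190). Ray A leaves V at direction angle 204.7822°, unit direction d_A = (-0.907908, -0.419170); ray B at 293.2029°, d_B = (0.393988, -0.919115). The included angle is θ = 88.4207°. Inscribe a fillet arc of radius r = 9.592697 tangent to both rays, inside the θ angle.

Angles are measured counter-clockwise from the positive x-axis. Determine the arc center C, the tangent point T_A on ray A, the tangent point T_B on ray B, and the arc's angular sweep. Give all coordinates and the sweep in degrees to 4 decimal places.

bisector direction at 248.9925° = (-0.358489,-0.933534)
center distance |VC| = r/sin(θ/2) = 9.592697/sin(44.2103°) = 13.757022
C = V + |VC|·bis = (4.9424,-26.5418)
T_A = V + ((C−V)·d_A)·d_A = V + 9.8608·d_A = (0.9215,-17.8326)
T_B = V + ((C−V)·d_B)·d_B = V + 9.8608·d_B = (13.7592,-22.7624)
sweep = 180° − θ = 91.5793°

center=(4.9424,-26.5418) T_A=(0.9215,-17.8326) T_B=(13.7592,-22.7624) sweep=91.5793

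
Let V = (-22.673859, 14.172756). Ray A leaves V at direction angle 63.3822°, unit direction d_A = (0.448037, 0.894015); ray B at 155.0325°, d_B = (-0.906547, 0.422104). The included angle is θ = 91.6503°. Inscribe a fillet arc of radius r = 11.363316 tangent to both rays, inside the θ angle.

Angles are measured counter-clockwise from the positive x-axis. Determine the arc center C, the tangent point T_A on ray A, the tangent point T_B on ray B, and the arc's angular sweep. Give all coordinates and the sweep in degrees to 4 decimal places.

bisector direction at 109.2074° = (-0.328988,0.944334)
center distance |VC| = r/sin(θ/2) = 11.363316/sin(45.8252°) = 15.843633
C = V + |VC|·bis = (-27.8862,29.1344)
T_A = V + ((C−V)·d_A)·d_A = V + 11.0406·d_A = (-17.7272,24.0433)
T_B = V + ((C−V)·d_B)·d_B = V + 11.0406·d_B = (-32.6827,18.8331)
sweep = 180° − θ = 88.3497°

center=(-27.8862,29.1344) T_A=(-17.7272,24.0433) T_B=(-32.6827,18.8331) sweep=88.3497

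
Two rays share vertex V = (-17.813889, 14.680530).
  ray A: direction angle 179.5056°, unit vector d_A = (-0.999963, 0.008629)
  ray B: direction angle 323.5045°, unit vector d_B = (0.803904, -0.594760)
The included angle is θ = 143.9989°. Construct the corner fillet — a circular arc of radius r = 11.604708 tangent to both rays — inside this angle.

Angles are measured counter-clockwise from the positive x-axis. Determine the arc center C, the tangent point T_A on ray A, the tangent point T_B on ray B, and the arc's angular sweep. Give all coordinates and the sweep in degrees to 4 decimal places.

center=(-21.6846,3.1088) T_A=(-21.5845,14.7131) T_B=(-14.7826,12.4379) sweep=36.0011

bisector direction at 251.5051° = (-0.317221,-0.948352)
center distance |VC| = r/sin(θ/2) = 11.604708/sin(71.9994°) = 12.201950
C = V + |VC|·bis = (-21.6846,3.1088)
T_A = V + ((C−V)·d_A)·d_A = V + 3.7707·d_A = (-21.5845,14.7131)
T_B = V + ((C−V)·d_B)·d_B = V + 3.7707·d_B = (-14.7826,12.4379)
sweep = 180° − θ = 36.0011°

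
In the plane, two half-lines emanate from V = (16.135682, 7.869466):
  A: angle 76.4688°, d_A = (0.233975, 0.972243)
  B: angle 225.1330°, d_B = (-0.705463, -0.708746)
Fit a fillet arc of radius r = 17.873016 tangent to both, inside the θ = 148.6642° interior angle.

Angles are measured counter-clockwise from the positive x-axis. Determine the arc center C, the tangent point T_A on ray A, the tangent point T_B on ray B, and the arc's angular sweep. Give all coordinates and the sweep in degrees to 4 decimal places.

bisector direction at 150.8009° = (-0.872930,0.487846)
center distance |VC| = r/sin(θ/2) = 17.873016/sin(74.3321°) = 18.562748
C = V + |VC|·bis = (-0.0683,16.9252)
T_A = V + ((C−V)·d_A)·d_A = V + 5.0131·d_A = (17.3086,12.7434)
T_B = V + ((C−V)·d_B)·d_B = V + 5.0131·d_B = (12.5991,4.3165)
sweep = 180° − θ = 31.3358°

center=(-0.0683,16.9252) T_A=(17.3086,12.7434) T_B=(12.5991,4.3165) sweep=31.3358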